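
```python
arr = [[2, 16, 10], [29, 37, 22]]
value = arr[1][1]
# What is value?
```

Trace:
`arr = [[2, 16, 10], [29, 37, 22]]` → arr = [[2, 16, 10], [29, 37, 22]]
`value = arr[1][1]` → value = 37
So value = 37

Answer: 37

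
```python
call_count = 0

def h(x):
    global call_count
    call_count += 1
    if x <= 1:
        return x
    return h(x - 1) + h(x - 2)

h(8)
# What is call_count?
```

Calls(x) = 1 + Calls(x-1) + Calls(x-2); Calls(0)=Calls(1)=1. For x=8 this gives 67.

Answer: 67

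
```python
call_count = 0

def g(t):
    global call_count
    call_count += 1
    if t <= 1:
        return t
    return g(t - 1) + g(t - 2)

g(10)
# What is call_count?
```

Calls(t) = 1 + Calls(t-1) + Calls(t-2); Calls(0)=Calls(1)=1. For t=10 this gives 177.

Answer: 177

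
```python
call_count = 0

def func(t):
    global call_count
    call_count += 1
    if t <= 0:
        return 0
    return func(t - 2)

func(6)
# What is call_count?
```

Linear recursion stepping by 2: 4 calls from t=6 down to ≤0.

Answer: 4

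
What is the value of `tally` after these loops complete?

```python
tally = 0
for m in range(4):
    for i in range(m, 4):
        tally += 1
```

Upper triangle: 4 + 3 + ... + 1
`tally` takes the values: 0 → 1 → 2 → 3 → 4 → 5 → 6 → 7 → 8 → 9 → 10

Answer: 10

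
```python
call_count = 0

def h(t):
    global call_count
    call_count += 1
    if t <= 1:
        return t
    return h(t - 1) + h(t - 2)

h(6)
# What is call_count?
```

Calls(t) = 1 + Calls(t-1) + Calls(t-2); Calls(0)=Calls(1)=1. For t=6 this gives 25.

Answer: 25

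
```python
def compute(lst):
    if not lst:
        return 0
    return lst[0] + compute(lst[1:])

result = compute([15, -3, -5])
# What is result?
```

15 + (-3) + (-5) + 0 = 7

Answer: 7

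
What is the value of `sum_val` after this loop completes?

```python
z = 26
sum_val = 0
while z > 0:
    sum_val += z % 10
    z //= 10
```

Sum digits of 26
`sum_val` takes the values: 0 → 6 → 8

Answer: 8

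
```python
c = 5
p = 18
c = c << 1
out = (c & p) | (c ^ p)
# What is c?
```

Trace:
`c = 5` → c = 5
`p = 18` → p = 18
`c = c << 1` → c = 10
`out = (c & p) | (c ^ p)` → out = 26
So c = 10

Answer: 10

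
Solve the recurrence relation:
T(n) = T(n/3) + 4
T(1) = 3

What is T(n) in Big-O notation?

Each step divides n by 3 and adds 4. After log_3(n) steps we reach T(1)=3. So T(n) = 4·log_3(n) + 3 = O(log n).

Answer: O(log n)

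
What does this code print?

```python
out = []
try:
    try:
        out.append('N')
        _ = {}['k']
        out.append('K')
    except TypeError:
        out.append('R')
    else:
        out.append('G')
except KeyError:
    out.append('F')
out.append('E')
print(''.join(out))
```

Execution trace: 'N' (try body) → 'F' (outer except KeyError) → 'E' (after the try/except). Output: NFE

Answer: NFE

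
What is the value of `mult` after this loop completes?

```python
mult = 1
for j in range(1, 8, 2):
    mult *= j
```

Product of 1, 3, 5, ... up to 7
`mult` takes the values: 1 → 3 → 15 → 105

Answer: 105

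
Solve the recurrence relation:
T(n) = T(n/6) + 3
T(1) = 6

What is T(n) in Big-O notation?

Each step divides n by 6 and adds 3. After log_6(n) steps we reach T(1)=6. So T(n) = 3·log_6(n) + 6 = O(log n).

Answer: O(log n)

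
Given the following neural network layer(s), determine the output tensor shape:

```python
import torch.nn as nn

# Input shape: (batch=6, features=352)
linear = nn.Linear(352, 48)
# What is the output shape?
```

Input: (6, 352) -> Output: (6, 48)

Answer: (6, 48)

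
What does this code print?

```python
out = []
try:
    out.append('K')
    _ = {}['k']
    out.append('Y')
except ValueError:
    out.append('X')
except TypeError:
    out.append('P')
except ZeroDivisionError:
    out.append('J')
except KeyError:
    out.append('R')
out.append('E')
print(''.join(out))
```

Execution trace: 'K' (try body) → 'R' (except KeyError) → 'E' (after the try/except). Output: KRE

Answer: KRE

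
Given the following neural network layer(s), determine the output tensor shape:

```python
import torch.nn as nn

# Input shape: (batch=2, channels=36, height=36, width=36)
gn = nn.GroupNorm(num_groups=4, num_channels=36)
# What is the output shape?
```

Input: (2, 36, 36, 36) -> Output: (2, 36, 36, 36)

Answer: (2, 36, 36, 36)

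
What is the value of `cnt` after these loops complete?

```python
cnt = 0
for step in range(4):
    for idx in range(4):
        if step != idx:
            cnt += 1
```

4² - 4 (exclude diagonal)
`cnt` takes the values: 0 → 1 → 2 → 3 → 4 → 5 → 6 → 7 → 8 → 9 → 10 → 11 → 12

Answer: 12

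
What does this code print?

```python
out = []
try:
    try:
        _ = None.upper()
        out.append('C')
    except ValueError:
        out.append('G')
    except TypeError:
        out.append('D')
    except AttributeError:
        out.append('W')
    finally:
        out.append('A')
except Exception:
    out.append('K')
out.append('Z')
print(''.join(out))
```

Execution trace: 'W' (inner except AttributeError) → 'A' (inner finally) → 'Z' (after the try/except). Output: WAZ

Answer: WAZ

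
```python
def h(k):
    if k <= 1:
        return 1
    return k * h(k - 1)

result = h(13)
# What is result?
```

h(13) = 13 * 12 * 11 * 10 * 9 * 8 * 7 * 6 * 5 * 4 * 3 * 2 * 1 = 6227020800

Answer: 6227020800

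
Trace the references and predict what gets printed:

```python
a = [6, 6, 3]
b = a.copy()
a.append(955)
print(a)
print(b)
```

Key concept: list.copy() creates independent copy.
Step by step:
`a = [6, 6, 3]` → a = [6, 6, 3]
`b = a.copy()` → b = [6, 6, 3]
`a.append(955)` → a = [6, 6, 3, 955]
`print(a)` → prints [6, 6, 3, 955]
`print(b)` → prints [6, 6, 3]

Answer:
[6, 6, 3, 955]
[6, 6, 3]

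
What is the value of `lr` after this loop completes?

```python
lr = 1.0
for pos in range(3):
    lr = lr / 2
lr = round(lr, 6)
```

Halving LR 3 times: 1 / 2^3
`lr` takes the values: 1.0 → 0.5 → 0.25 → 0.125

Answer: 0.125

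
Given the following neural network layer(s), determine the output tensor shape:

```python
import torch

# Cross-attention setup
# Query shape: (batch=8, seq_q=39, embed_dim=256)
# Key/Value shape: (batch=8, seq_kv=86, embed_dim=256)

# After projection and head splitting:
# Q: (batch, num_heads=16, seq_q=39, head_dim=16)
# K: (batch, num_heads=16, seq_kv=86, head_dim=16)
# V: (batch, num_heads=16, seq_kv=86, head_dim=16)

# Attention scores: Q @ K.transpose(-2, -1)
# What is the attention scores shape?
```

Input: (8, 39, 256) -> Output: (8, 16, 39, 86)

Answer: (8, 16, 39, 86)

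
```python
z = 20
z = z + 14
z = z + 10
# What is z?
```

Trace:
`z = 20` → z = 20
`z = z + 14` → z = 34
`z = z + 10` → z = 44
So z = 44

Answer: 44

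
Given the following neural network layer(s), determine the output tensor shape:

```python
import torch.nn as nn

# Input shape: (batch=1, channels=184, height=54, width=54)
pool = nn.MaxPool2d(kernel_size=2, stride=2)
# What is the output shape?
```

Input: (1, 184, 54, 54) -> Output: (1, 184, 27, 27)

Answer: (1, 184, 27, 27)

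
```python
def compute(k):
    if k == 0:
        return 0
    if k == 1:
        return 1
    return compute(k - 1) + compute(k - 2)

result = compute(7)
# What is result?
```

Build up from base cases: compute(0)=0, compute(1)=1, compute(2)=1, compute(3)=2, compute(4)=3, compute(5)=5, compute(6)=8, ..., compute(7)=13

Answer: 13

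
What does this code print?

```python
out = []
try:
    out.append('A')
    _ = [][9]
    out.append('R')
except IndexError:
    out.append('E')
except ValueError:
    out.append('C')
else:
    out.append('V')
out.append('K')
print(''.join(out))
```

Execution trace: 'A' (try body) → 'E' (except IndexError) → 'K' (after the try/except). Output: AEK

Answer: AEK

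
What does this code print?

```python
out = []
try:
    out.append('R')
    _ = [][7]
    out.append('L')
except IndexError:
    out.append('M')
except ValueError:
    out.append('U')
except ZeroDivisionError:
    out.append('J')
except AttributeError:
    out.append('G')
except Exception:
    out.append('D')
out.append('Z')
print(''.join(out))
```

Execution trace: 'R' (try body) → 'M' (except IndexError) → 'Z' (after the try/except). Output: RMZ

Answer: RMZ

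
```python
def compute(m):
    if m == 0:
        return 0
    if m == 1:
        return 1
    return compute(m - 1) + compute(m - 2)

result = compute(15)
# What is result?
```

Build up from base cases: compute(0)=0, compute(1)=1, compute(2)=1, compute(3)=2, compute(4)=3, compute(5)=5, compute(6)=8, ..., compute(15)=610

Answer: 610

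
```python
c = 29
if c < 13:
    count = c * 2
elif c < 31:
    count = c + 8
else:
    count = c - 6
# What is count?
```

Trace:
`c = 29` → c = 29
`if c < 13: ...` → c < 13 is False, c < 31 is True → count = 37
So count = 37

Answer: 37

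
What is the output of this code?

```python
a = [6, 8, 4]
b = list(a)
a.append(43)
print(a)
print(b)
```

Key concept: list() constructor creates copy.
Step by step:
`a = [6, 8, 4]` → a = [6, 8, 4]
`b = list(a)` → b = [6, 8, 4]
`a.append(43)` → a = [6, 8, 4, 43]
`print(a)` → prints [6, 8, 4, 43]
`print(b)` → prints [6, 8, 4]

Answer:
[6, 8, 4, 43]
[6, 8, 4]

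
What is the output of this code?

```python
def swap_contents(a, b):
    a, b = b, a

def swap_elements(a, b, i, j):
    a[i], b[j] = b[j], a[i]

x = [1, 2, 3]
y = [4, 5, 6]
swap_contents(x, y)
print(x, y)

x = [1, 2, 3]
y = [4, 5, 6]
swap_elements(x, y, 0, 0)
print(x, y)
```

Key concept: parameter rebinding vs mutation.
Step by step:
`x = [1, 2, 3]` → x = [1, 2, 3]
`y = [4, 5, 6]` → y = [4, 5, 6]
`swap_contents(x, y)` → no visible change to tracked variables
`print(x, y)` → prints [1, 2, 3] [4, 5, 6]
`x = [1, 2, 3]` → x = [1, 2, 3]
`y = [4, 5, 6]` → y = [4, 5, 6]
`swap_elements(x, y, 0, 0)` → x = [4, 2, 3]; y = [1, 5, 6]
`print(x, y)` → prints [4, 2, 3] [1, 5, 6]

Answer:
[1, 2, 3] [4, 5, 6]
[4, 2, 3] [1, 5, 6]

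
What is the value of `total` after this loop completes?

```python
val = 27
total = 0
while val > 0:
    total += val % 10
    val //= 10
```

Sum digits of 27
`total` takes the values: 0 → 7 → 9

Answer: 9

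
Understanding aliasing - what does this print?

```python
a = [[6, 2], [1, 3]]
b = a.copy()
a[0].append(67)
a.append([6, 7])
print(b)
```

Key concept: shallow copy with nested lists.
Step by step:
`a = [[6, 2], [1, 3]]` → a = [[6, 2], [1, 3]]
`b = a.copy()` → b = [[6, 2], [1, 3]]
`a[0].append(67)` → a = [[6, 2, 67], [1, 3]]; b = [[6, 2, 67], [1, 3]]
`a.append([6, 7])` → a = [[6, 2, 67], [1, 3], [6, 7]]
`print(b)` → prints [[6, 2, 67], [1, 3]]

Answer: [[6, 2, 67], [1, 3]]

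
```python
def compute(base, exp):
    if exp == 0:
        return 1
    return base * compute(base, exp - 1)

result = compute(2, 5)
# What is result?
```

compute(2, 5) = 2 * 2 * 2 * 2 * 2 = 32

Answer: 32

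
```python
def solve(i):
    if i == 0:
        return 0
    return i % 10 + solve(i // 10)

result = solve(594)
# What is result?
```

Sum of digits of 594: 4 + 9 + 5 = 18

Answer: 18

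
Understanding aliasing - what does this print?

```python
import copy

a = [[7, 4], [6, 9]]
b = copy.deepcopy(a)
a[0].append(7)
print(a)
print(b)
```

Key concept: deep copy is fully independent.
Step by step:
`a = [[7, 4], [6, 9]]` → a = [[7, 4], [6, 9]]
`b = copy.deepcopy(a)` → b = [[7, 4], [6, 9]]
`a[0].append(7)` → a = [[7, 4, 7], [6, 9]]
`print(a)` → prints [[7, 4, 7], [6, 9]]
`print(b)` → prints [[7, 4], [6, 9]]

Answer:
[[7, 4, 7], [6, 9]]
[[7, 4], [6, 9]]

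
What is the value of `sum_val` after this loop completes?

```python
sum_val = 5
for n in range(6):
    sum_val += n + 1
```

Start at 5, add 1 to 6 = 26
`sum_val` takes the values: 5 → 6 → 8 → 11 → 15 → 20 → 26

Answer: 26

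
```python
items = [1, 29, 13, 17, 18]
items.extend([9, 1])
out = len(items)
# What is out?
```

Trace:
`items = [1, 29, 13, 17, 18]` → items = [1, 29, 13, 17, 18]
`items.extend([9, 1])` → items = [1, 29, 13, 17, 18, 9, 1]
`out = len(items)` → out = 7
So out = 7

Answer: 7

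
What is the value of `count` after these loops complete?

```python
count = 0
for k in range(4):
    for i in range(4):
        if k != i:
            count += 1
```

4² - 4 (exclude diagonal)
`count` takes the values: 0 → 1 → 2 → 3 → 4 → 5 → 6 → 7 → 8 → 9 → 10 → 11 → 12

Answer: 12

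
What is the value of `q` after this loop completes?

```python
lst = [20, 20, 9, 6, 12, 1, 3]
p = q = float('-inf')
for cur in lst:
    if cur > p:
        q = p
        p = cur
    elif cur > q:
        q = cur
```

Second largest (with repeats) in [20, 20, 9, 6, 12, 1, 3]
`q` takes the values: -inf → 20

Answer: 20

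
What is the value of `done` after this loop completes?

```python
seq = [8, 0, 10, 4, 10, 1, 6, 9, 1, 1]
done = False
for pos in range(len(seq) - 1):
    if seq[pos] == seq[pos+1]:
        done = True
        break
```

Check consecutive duplicates in [8, 0, 10, 4, 10, 1, 6, 9, 1, 1]
`done` takes the values: False → True

Answer: True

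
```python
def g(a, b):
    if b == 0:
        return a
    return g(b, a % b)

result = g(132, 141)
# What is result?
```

g(132, 141) -> g(141, 132) -> g(132, 9) -> g(9, 6) -> g(6, 3) -> g(3, 0) -> 3

Answer: 3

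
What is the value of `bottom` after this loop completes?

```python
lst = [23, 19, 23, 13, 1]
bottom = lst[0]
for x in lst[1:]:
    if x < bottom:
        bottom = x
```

Minimum of [23, 19, 23, 13, 1]
`bottom` takes the values: 23 → 19 → 13 → 1

Answer: 1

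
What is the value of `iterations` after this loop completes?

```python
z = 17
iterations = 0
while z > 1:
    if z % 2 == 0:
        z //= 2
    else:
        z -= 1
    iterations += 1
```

Steps to reduce 17 to 1
`iterations` takes the values: 0 → 1 → 2 → 3 → 4 → 5

Answer: 5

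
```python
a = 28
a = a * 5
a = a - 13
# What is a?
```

Trace:
`a = 28` → a = 28
`a = a * 5` → a = 140
`a = a - 13` → a = 127
So a = 127

Answer: 127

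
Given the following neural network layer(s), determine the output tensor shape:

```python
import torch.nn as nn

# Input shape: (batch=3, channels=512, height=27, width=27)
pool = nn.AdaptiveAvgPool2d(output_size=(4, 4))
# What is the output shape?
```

Input: (3, 512, 27, 27) -> Output: (3, 512, 4, 4)

Answer: (3, 512, 4, 4)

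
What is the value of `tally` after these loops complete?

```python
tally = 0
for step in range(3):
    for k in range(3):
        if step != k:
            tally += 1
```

3² - 3 (exclude diagonal)
`tally` takes the values: 0 → 1 → 2 → 3 → 4 → 5 → 6

Answer: 6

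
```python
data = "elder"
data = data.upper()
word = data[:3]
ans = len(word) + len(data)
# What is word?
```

Trace:
`data = "elder"` → data = 'elder'
`data = data.upper()` → data = 'ELDER'
`word = data[:3]` → word = 'ELD'
`ans = len(word) + len(data)` → ans = 8
So word = 'ELD'

Answer: 'ELD'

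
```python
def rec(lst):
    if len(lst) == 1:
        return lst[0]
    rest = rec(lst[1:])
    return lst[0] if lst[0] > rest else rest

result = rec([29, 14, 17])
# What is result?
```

Recursive max over [29, 14, 17] = 29

Answer: 29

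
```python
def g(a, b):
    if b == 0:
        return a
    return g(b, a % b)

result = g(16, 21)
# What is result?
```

g(16, 21) -> g(21, 16) -> g(16, 5) -> g(5, 1) -> g(1, 0) -> 1

Answer: 1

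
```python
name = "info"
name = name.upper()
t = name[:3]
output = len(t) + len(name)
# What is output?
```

Trace:
`name = "info"` → name = 'info'
`name = name.upper()` → name = 'INFO'
`t = name[:3]` → t = 'INF'
`output = len(t) + len(name)` → output = 7
So output = 7

Answer: 7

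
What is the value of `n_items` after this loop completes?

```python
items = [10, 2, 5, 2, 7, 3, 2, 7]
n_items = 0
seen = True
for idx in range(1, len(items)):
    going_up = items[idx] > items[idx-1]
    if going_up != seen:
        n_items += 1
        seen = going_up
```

Count direction changes in [10, 2, 5, 2, 7, 3, 2, 7]
`n_items` takes the values: 0 → 1 → 2 → 3 → 4 → 5 → 6

Answer: 6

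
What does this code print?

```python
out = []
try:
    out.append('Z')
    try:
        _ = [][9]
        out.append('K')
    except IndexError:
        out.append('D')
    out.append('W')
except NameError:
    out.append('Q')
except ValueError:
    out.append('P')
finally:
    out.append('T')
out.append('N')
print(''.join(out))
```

Execution trace: 'Z' (try body) → 'D' (inner except IndexError) → 'W' (try body, no exception) → 'T' (finally) → 'N' (after the try/except). Output: ZDWTN

Answer: ZDWTN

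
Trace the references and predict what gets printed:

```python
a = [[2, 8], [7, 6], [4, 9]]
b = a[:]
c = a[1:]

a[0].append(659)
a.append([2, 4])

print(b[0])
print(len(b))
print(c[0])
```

Key concept: slice with nested mutation.
Step by step:
`a = [[2, 8], [7, 6], [4, 9]]` → a = [[2, 8], [7, 6], [4, 9]]
`b = a[:]` → b = [[2, 8], [7, 6], [4, 9]]
`c = a[1:]` → c = [[7, 6], [4, 9]]
`a[0].append(659)` → a = [[2, 8, 659], [7, 6], [4, 9]]; b = [[2, 8, 659], [7, 6], [4, 9]]
`a.append([2, 4])` → a = [[2, 8, 659], [7, 6], [4, 9], [2, 4]]
`print(b[0])` → prints [2, 8, 659]
`print(len(b))` → prints 3
`print(c[0])` → prints [7, 6]

Answer:
[2, 8, 659]
3
[7, 6]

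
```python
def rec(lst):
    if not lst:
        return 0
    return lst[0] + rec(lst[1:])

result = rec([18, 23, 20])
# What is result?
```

18 + 23 + 20 + 0 = 61

Answer: 61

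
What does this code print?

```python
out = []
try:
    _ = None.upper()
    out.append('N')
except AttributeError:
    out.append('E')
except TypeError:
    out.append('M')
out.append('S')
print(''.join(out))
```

Execution trace: 'E' (except AttributeError) → 'S' (after the try/except). Output: ES

Answer: ES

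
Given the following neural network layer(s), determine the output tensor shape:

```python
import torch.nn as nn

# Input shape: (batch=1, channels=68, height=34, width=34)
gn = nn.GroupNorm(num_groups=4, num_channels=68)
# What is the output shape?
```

Input: (1, 68, 34, 34) -> Output: (1, 68, 34, 34)

Answer: (1, 68, 34, 34)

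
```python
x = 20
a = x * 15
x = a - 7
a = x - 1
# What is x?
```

Trace:
`x = 20` → x = 20
`a = x * 15` → a = 300
`x = a - 7` → x = 293
`a = x - 1` → a = 292
So x = 293

Answer: 293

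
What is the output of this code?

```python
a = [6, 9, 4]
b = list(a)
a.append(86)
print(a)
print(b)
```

Key concept: list() constructor creates copy.
Step by step:
`a = [6, 9, 4]` → a = [6, 9, 4]
`b = list(a)` → b = [6, 9, 4]
`a.append(86)` → a = [6, 9, 4, 86]
`print(a)` → prints [6, 9, 4, 86]
`print(b)` → prints [6, 9, 4]

Answer:
[6, 9, 4, 86]
[6, 9, 4]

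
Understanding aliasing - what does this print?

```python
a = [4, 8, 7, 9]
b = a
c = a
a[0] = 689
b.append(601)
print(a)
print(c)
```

Key concept: multiple aliases.
Step by step:
`a = [4, 8, 7, 9]` → a = [4, 8, 7, 9]
`b = a` → b = [4, 8, 7, 9] (same object as a)
`c = a` → c = [4, 8, 7, 9] (same object as a, b)
`a[0] = 689` → a = [689, 8, 7, 9] (same object as b, c); b = [689, 8, 7, 9] (same object as a, c); c = [689, 8, 7, 9] (same object as a, b)
`b.append(601)` → a = [689, 8, 7, 9, 601] (same object as b, c); b = [689, 8, 7, 9, 601] (same object as a, c); c = [689, 8, 7, 9, 601] (same object as a, b)
`print(a)` → prints [689, 8, 7, 9, 601]
`print(c)` → prints [689, 8, 7, 9, 601]

Answer:
[689, 8, 7, 9, 601]
[689, 8, 7, 9, 601]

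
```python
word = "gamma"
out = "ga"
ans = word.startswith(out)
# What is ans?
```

Trace:
`word = "gamma"` → word = 'gamma'
`out = "ga"` → out = 'ga'
`ans = word.startswith(out)` → ans = True
So ans = True

Answer: True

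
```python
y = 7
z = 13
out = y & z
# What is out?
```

Trace:
`y = 7` → y = 7
`z = 13` → z = 13
`out = y & z` → out = 5
So out = 5

Answer: 5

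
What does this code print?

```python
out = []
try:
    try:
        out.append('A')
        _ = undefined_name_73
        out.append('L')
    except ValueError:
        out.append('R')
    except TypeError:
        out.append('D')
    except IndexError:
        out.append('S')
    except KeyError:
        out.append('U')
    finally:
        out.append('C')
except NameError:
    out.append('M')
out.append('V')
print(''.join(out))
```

Execution trace: 'A' (try body) → 'C' (finally) → 'M' (outer except NameError) → 'V' (after the try/except). Output: ACMV

Answer: ACMV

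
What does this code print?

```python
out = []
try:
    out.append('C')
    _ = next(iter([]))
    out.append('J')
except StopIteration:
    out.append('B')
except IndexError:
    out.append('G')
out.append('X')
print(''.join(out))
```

Execution trace: 'C' (try body) → 'B' (except StopIteration) → 'X' (after the try/except). Output: CBX

Answer: CBX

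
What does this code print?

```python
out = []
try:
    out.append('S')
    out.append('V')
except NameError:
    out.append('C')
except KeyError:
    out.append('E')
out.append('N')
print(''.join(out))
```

Execution trace: 'S' (try body) → 'V' (try body, no exception) → 'N' (after the try/except). Output: SVN

Answer: SVN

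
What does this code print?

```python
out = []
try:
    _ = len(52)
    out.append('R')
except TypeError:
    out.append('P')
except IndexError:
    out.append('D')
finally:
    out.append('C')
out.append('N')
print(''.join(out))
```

Execution trace: 'P' (except TypeError) → 'C' (finally) → 'N' (after the try/except). Output: PCN

Answer: PCN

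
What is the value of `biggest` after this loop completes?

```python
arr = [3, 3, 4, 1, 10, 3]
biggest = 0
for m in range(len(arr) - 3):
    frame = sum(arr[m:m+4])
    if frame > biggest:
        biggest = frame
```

Max sum of 4-element window in [3, 3, 4, 1, 10, 3]
`biggest` takes the values: 0 → 11 → 18

Answer: 18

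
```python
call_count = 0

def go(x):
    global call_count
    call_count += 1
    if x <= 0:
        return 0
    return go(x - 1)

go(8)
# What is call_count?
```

Linear recursion stepping by 1: 9 calls from x=8 down to ≤0.

Answer: 9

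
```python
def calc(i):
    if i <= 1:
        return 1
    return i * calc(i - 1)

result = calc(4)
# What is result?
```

calc(4) = 4 * 3 * 2 * 1 = 24

Answer: 24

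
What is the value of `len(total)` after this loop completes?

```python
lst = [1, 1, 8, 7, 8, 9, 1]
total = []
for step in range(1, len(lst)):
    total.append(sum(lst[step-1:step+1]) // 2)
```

Number of 2-element averages
`total` takes the values: [] → [1] → [1, 4] → [1, 4, 7] → [1, 4, 7, 7] → [1, 4, 7, 7, 8] → [1, 4, 7, 7, 8, 5]
So `len(total)` = 6

Answer: 6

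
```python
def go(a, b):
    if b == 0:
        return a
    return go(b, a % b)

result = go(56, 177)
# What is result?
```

go(56, 177) -> go(177, 56) -> go(56, 9) -> go(9, 2) -> go(2, 1) -> go(1, 0) -> 1

Answer: 1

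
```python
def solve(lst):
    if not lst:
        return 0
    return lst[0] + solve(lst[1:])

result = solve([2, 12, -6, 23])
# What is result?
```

2 + 12 + (-6) + 23 + 0 = 31

Answer: 31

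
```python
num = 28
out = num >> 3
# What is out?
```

Trace:
`num = 28` → num = 28
`out = num >> 3` → out = 3
So out = 3

Answer: 3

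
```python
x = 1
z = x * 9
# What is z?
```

Trace:
`x = 1` → x = 1
`z = x * 9` → z = 9
So z = 9

Answer: 9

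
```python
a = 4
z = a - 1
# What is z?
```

Trace:
`a = 4` → a = 4
`z = a - 1` → z = 3
So z = 3

Answer: 3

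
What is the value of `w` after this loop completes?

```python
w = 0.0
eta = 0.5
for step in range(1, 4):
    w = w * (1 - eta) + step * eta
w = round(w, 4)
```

Moving average with lr=0.5
`w` takes the values: 0.0 → 0.5 → 1.25 → 2.125

Answer: 2.125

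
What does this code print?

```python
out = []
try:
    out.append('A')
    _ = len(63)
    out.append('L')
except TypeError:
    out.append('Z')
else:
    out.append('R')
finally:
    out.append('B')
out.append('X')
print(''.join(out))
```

Execution trace: 'A' (try body) → 'Z' (except TypeError) → 'B' (finally) → 'X' (after the try/except). Output: AZBX

Answer: AZBX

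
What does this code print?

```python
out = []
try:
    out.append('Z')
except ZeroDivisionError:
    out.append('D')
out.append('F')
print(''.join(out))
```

Execution trace: 'Z' (try body, no exception) → 'F' (after the try/except). Output: ZF

Answer: ZF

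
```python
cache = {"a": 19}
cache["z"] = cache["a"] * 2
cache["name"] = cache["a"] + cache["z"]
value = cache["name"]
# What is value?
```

Trace:
`cache = {"a": 19}` → cache = {'a': 19}
`cache["z"] = cache["a"] * 2` → cache = {'a': 19, 'z': 38}
`cache["name"] = cache["a"] + cache["z"]` → cache = {'a': 19, 'z': 38, 'name': 57}
`value = cache["name"]` → value = 57
So value = 57

Answer: 57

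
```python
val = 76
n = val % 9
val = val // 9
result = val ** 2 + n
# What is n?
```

Trace:
`val = 76` → val = 76
`n = val % 9` → n = 4
`val = val // 9` → val = 8
`result = val ** 2 + n` → result = 68
So n = 4

Answer: 4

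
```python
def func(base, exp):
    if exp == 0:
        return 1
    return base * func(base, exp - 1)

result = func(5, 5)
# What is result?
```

func(5, 5) = 5 * 5 * 5 * 5 * 5 = 3125

Answer: 3125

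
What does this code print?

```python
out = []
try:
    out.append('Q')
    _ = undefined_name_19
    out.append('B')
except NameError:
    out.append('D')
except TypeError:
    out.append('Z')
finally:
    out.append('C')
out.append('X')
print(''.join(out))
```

Execution trace: 'Q' (try body) → 'D' (except NameError) → 'C' (finally) → 'X' (after the try/except). Output: QDCX

Answer: QDCX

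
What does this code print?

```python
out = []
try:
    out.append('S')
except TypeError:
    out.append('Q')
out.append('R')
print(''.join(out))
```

Execution trace: 'S' (try body, no exception) → 'R' (after the try/except). Output: SR

Answer: SR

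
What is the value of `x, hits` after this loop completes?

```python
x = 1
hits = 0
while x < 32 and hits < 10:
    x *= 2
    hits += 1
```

Double until >= 32 or 10 iterations
`x, hits` takes the values: (1, 0) → (2, 0) → (2, 1) → (4, 1) → (4, 2) → (8, 2) → (8, 3) → (16, 3) → (16, 4) → (32, 4) → (32, 5)

Answer: 32, 5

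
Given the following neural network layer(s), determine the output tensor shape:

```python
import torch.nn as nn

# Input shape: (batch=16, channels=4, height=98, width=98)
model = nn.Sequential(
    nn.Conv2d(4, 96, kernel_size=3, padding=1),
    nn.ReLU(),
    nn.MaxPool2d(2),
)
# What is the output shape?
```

Input: (16, 4, 98, 98) -> after Conv2d: (16, 96, 98, 98) -> after ReLU: (16, 96, 98, 98) -> Output: (16, 96, 49, 49)

Answer: (16, 96, 49, 49)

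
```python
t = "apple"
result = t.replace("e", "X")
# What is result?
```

Trace:
`t = "apple"` → t = 'apple'
`result = t.replace("e", "X")` → result = 'applX'
So result = 'applX'

Answer: 'applX'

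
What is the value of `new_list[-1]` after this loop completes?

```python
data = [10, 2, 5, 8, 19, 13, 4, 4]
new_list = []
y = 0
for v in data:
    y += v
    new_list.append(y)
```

Cumulative sum ends at 65
`new_list` takes the values: [] → [10] → [10, 12] → [10, 12, 17] → [10, 12, 17, 25] → [10, 12, 17, 25, 44] → [10, 12, 17, 25, 44, 57] → [10, 12, 17, 25, 44, 57, 61] → [10, 12, 17, 25, 44, 57, 61, 65]
So `new_list[-1]` = 65

Answer: 65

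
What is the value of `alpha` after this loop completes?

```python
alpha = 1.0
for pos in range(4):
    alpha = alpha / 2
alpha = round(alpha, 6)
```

Halving LR 4 times: 1 / 2^4
`alpha` takes the values: 1.0 → 0.5 → 0.25 → 0.125 → 0.0625

Answer: 0.0625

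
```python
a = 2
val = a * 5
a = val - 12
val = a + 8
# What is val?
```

Trace:
`a = 2` → a = 2
`val = a * 5` → val = 10
`a = val - 12` → a = -2
`val = a + 8` → val = 6
So val = 6

Answer: 6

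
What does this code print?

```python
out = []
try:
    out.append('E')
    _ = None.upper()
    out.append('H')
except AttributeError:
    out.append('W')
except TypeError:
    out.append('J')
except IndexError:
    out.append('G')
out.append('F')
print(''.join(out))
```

Execution trace: 'E' (try body) → 'W' (except AttributeError) → 'F' (after the try/except). Output: EWF

Answer: EWF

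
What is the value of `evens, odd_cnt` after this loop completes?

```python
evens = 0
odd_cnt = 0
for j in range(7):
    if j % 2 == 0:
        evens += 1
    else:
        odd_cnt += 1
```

Count evens and odds in range(7)
`evens, odd_cnt` takes the values: (0, 0) → (1, 0) → (1, 1) → (2, 1) → (2, 2) → (3, 2) → (3, 3) → (4, 3)

Answer: 4, 3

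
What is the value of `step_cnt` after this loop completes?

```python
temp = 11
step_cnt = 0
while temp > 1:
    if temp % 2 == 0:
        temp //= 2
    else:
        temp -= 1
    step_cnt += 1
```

Steps to reduce 11 to 1
`step_cnt` takes the values: 0 → 1 → 2 → 3 → 4 → 5

Answer: 5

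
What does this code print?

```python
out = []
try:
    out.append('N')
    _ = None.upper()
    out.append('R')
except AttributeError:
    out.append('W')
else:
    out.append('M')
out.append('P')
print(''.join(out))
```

Execution trace: 'N' (try body) → 'W' (except AttributeError) → 'P' (after the try/except). Output: NWP

Answer: NWP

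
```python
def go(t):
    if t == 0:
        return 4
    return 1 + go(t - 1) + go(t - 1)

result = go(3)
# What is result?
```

go(t) = 1 + 2·go(t-1), go(0)=4. Closed form: (4+1)·2^3 - 1 = 39.

Answer: 39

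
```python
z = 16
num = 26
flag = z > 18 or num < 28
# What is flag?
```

Trace:
`z = 16` → z = 16
`num = 26` → num = 26
`flag = z > 18 or num < 28` → flag = True
So flag = True

Answer: True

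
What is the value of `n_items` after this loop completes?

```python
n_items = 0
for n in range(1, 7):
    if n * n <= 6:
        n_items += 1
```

Count numbers where n² ≤ 6
`n_items` takes the values: 0 → 1 → 2

Answer: 2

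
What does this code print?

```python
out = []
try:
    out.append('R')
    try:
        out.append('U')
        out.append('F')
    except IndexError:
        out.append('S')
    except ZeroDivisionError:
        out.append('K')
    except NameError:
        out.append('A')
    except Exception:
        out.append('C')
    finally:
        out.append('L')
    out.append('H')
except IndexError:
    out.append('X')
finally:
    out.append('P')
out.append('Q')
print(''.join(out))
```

Execution trace: 'R' (try body) → 'U' (inner try body) → 'F' (inner try body, no exception) → 'L' (inner finally) → 'H' (try body, no exception) → 'P' (finally) → 'Q' (after the try/except). Output: RUFLHPQ

Answer: RUFLHPQ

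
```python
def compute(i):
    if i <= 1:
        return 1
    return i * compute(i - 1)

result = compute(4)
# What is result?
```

compute(4) = 4 * 3 * 2 * 1 = 24

Answer: 24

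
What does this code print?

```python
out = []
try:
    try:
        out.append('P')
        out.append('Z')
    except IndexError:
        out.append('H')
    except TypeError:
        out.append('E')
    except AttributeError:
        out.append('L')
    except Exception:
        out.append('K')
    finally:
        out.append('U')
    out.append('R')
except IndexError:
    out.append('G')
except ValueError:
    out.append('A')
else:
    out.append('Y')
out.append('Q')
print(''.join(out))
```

Execution trace: 'P' (inner try body) → 'Z' (inner try body, no exception) → 'U' (inner finally) → 'R' (try body, no exception) → 'Y' (else) → 'Q' (after the try/except). Output: PZURYQ

Answer: PZURYQ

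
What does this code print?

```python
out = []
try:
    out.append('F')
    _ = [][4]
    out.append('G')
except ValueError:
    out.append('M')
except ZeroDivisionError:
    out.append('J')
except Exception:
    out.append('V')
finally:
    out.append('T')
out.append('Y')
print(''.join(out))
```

Execution trace: 'F' (try body) → 'V' (except Exception) → 'T' (finally) → 'Y' (after the try/except). Output: FVTY

Answer: FVTY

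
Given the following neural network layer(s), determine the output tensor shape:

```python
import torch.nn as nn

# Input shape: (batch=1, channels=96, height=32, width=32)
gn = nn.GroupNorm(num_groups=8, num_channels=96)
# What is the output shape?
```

Input: (1, 96, 32, 32) -> Output: (1, 96, 32, 32)

Answer: (1, 96, 32, 32)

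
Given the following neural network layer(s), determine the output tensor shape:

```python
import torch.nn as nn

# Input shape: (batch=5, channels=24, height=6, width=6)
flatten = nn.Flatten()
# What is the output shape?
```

Input: (5, 24, 6, 6) -> Output: (5, 864)

Answer: (5, 864)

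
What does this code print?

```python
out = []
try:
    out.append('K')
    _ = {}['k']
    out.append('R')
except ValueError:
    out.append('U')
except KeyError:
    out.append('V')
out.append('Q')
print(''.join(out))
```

Execution trace: 'K' (try body) → 'V' (except KeyError) → 'Q' (after the try/except). Output: KVQ

Answer: KVQ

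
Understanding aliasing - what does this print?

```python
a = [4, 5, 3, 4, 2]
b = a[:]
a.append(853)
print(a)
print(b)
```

Key concept: slice [:] creates copy.
Step by step:
`a = [4, 5, 3, 4, 2]` → a = [4, 5, 3, 4, 2]
`b = a[:]` → b = [4, 5, 3, 4, 2]
`a.append(853)` → a = [4, 5, 3, 4, 2, 853]
`print(a)` → prints [4, 5, 3, 4, 2, 853]
`print(b)` → prints [4, 5, 3, 4, 2]

Answer:
[4, 5, 3, 4, 2, 853]
[4, 5, 3, 4, 2]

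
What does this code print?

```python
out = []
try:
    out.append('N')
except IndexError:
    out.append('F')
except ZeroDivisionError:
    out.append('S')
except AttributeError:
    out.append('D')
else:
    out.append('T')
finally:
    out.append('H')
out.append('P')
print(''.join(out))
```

Execution trace: 'N' (try body, no exception) → 'T' (else) → 'H' (finally) → 'P' (after the try/except). Output: NTHP

Answer: NTHP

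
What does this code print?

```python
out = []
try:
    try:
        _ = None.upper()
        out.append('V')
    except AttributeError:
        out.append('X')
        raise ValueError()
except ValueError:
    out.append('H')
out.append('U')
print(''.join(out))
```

Execution trace: 'X' (inner except AttributeError) → 'H' (outer except ValueError) → 'U' (after the try/except). Output: XHU

Answer: XHU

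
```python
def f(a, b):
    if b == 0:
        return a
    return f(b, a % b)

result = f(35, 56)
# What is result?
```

f(35, 56) -> f(56, 35) -> f(35, 21) -> f(21, 14) -> f(14, 7) -> f(7, 0) -> 7

Answer: 7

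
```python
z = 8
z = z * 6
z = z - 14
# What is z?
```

Trace:
`z = 8` → z = 8
`z = z * 6` → z = 48
`z = z - 14` → z = 34
So z = 34

Answer: 34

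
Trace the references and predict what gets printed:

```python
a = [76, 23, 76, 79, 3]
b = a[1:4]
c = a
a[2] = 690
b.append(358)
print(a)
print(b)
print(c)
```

Key concept: slice vs alias.
Step by step:
`a = [76, 23, 76, 79, 3]` → a = [76, 23, 76, 79, 3]
`b = a[1:4]` → b = [23, 76, 79]
`c = a` → c = [76, 23, 76, 79, 3] (same object as a)
`a[2] = 690` → a = [76, 23, 690, 79, 3] (same object as c); c = [76, 23, 690, 79, 3] (same object as a)
`b.append(358)` → b = [23, 76, 79, 358]
`print(a)` → prints [76, 23, 690, 79, 3]
`print(b)` → prints [23, 76, 79, 358]
`print(c)` → prints [76, 23, 690, 79, 3]

Answer:
[76, 23, 690, 79, 3]
[23, 76, 79, 358]
[76, 23, 690, 79, 3]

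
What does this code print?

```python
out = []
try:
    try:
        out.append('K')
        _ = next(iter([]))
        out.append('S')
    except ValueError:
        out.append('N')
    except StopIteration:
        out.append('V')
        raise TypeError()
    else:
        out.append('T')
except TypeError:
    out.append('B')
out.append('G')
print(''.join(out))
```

Execution trace: 'K' (inner try body) → 'V' (inner except StopIteration) → 'B' (outer except TypeError) → 'G' (after the try/except). Output: KVBG

Answer: KVBG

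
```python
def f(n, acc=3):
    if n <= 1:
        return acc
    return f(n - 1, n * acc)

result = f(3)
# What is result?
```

Accumulator trace (n, acc): (3, 3) -> (2, 9) -> (1, 18) -> return 18

Answer: 18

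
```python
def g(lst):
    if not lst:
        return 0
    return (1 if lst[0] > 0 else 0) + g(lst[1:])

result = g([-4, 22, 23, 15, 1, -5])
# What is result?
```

Count of positive elements in [-4, 22, 23, 15, 1, -5] = 4

Answer: 4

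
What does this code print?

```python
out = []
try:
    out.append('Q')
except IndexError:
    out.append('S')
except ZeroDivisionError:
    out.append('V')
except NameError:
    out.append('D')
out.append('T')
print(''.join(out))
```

Execution trace: 'Q' (try body, no exception) → 'T' (after the try/except). Output: QT

Answer: QT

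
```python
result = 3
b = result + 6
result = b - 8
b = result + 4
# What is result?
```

Trace:
`result = 3` → result = 3
`b = result + 6` → b = 9
`result = b - 8` → result = 1
`b = result + 4` → b = 5
So result = 1

Answer: 1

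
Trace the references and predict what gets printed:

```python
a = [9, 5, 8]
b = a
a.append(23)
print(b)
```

Key concept: basic list aliasing.
Step by step:
`a = [9, 5, 8]` → a = [9, 5, 8]
`b = a` → b = [9, 5, 8] (same object as a)
`a.append(23)` → a = [9, 5, 8, 23] (same object as b); b = [9, 5, 8, 23] (same object as a)
`print(b)` → prints [9, 5, 8, 23]

Answer: [9, 5, 8, 23]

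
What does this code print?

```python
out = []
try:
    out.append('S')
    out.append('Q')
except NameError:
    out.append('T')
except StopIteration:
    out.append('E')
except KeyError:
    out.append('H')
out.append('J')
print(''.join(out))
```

Execution trace: 'S' (try body) → 'Q' (try body, no exception) → 'J' (after the try/except). Output: SQJ

Answer: SQJ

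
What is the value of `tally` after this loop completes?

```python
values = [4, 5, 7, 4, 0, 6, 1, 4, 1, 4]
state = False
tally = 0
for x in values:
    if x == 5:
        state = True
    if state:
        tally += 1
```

Count elements after first 5 in [4, 5, 7, 4, 0, 6, 1, 4, 1, 4]
`tally` takes the values: 0 → 1 → 2 → 3 → 4 → 5 → 6 → 7 → 8 → 9

Answer: 9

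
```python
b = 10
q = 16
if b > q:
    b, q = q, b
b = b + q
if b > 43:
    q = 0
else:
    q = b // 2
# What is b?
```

Trace:
`b = 10` → b = 10
`q = 16` → q = 16
`if b > q: ...` → b > q is False → no variable changes
`b = b + q` → b = 26
`if b > 43: ...` → b > 43 is False, take else branch → q = 13
So b = 26

Answer: 26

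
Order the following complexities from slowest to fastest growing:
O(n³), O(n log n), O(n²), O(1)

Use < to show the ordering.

Ordered by growth rate: O(1) < O(n log n) < O(n²) < O(n³)

Answer: O(1) < O(n log n) < O(n²) < O(n³)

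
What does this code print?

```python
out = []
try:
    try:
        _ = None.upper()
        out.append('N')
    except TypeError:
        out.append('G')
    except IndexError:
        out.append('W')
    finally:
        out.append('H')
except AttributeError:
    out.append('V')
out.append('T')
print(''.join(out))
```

Execution trace: 'H' (finally) → 'V' (outer except AttributeError) → 'T' (after the try/except). Output: HVT

Answer: HVT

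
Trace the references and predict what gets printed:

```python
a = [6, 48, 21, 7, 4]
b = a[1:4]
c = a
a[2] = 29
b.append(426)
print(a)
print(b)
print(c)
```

Key concept: slice vs alias.
Step by step:
`a = [6, 48, 21, 7, 4]` → a = [6, 48, 21, 7, 4]
`b = a[1:4]` → b = [48, 21, 7]
`c = a` → c = [6, 48, 21, 7, 4] (same object as a)
`a[2] = 29` → a = [6, 48, 29, 7, 4] (same object as c); c = [6, 48, 29, 7, 4] (same object as a)
`b.append(426)` → b = [48, 21, 7, 426]
`print(a)` → prints [6, 48, 29, 7, 4]
`print(b)` → prints [48, 21, 7, 426]
`print(c)` → prints [6, 48, 29, 7, 4]

Answer:
[6, 48, 29, 7, 4]
[48, 21, 7, 426]
[6, 48, 29, 7, 4]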